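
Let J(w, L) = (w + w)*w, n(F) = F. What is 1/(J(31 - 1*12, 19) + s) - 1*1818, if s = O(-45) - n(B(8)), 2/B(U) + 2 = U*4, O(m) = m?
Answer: -18459957/10154 ≈ -1818.0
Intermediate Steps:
B(U) = 2/(-2 + 4*U) (B(U) = 2/(-2 + U*4) = 2/(-2 + 4*U))
s = -676/15 (s = -45 - 1/(-1 + 2*8) = -45 - 1/(-1 + 16) = -45 - 1/15 = -676/15 ≈ -45.067)
J(w, L) = 2*w**2 (J(w, L) = (2*w)*w = 2*w**2)
1/(J(31 - 1*12, 19) + s) - 1*1818 = 1/(2*(31 - 1*12)**2 - 676/15) - 1*1818 = 1/(2*(31 - 12)**2 - 676/15) - 1818 = 1/(2*19**2 - 676/15) - 1818 = 1/(2*361 - 676/15) - 1818 = 1/(722 - 676/15) - 1818 = 1/(10154/15) - 1818 = 15/10154 - 1818 = -18459957/10154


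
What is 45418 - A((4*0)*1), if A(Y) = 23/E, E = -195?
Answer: 8856533/195 ≈ 45418.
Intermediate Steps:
A(Y) = -23/195 (A(Y) = 23/(-195) = 23*(-1/195) = -23/195)
45418 - A((4*0)*1) = 45418 - 1*(-23/195) = 45418 + 23/195 = 8856533/195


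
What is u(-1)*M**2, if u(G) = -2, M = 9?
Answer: -162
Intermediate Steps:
u(-1)*M**2 = -2*9**2 = -2*81 = -162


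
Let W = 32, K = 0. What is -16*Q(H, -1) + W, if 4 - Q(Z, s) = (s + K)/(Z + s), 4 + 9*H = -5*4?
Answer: -304/11 ≈ -27.636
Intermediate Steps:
H = -8/3 (H = -4/9 + (-5*4)/9 = -4/9 + (⅑)*(-20) = -4/9 - 20/9 = -8/3 ≈ -2.6667)
Q(Z, s) = 4 - s/(Z + s) (Q(Z, s) = 4 - (s + 0)/(Z + s) = 4 - s/(Z + s))
-16*Q(H, -1) + W = -16*(3*(-1) + 4*(-8/3))/(-8/3 - 1) + 32 = -16*(-3 - 32/3)/(-11/3) + 32 = -(-48)*(-41)/(11*3) + 32 = -16*41/11 + 32 = -656/11 + 32 = -304/11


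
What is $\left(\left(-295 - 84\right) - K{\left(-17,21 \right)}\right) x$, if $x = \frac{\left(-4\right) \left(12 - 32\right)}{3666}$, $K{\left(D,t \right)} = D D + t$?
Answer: $- \frac{2120}{141} \approx -15.035$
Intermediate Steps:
$K{\left(D,t \right)} = t + D^{2}$ ($K{\left(D,t \right)} = D^{2} + t = t + D^{2}$)
$x = \frac{40}{1833}$ ($x = \left(-4\right) \left(-20\right) \frac{1}{3666} = 80 \cdot \frac{1}{3666} = \frac{40}{1833} \approx 0.021822$)
$\left(\left(-295 - 84\right) - K{\left(-17,21 \right)}\right) x = \left(\left(-295 - 84\right) - \left(21 + \left(-17\right)^{2}\right)\right) \frac{40}{1833} = \left(\left(-295 - 84\right) - \left(21 + 289\right)\right) \frac{40}{1833} = \left(-379 - 310\right) \frac{40}{1833} = \left(-689\right) \frac{40}{1833} = - \frac{2120}{141}$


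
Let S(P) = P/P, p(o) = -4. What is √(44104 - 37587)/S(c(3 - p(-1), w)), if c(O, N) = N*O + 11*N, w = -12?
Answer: 7*√133 ≈ 80.728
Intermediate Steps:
c(O, N) = 11*N + N*O
S(P) = 1
√(44104 - 37587)/S(c(3 - p(-1), w)) = √(44104 - 37587)/1 = √6517*1 = (7*√133)*1 = 7*√133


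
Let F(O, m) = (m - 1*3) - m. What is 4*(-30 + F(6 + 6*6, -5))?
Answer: -132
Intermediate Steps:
F(O, m) = -3 (F(O, m) = (m - 3) - m = (-3 + m) - m = -3)
4*(-30 + F(6 + 6*6, -5)) = 4*(-30 - 3) = 4*(-33) = -132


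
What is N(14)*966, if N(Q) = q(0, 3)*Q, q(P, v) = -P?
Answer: 0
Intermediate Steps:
N(Q) = 0 (N(Q) = (-1*0)*Q = 0*Q = 0)
N(14)*966 = 0*966 = 0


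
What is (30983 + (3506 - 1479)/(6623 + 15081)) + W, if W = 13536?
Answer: 966242403/21704 ≈ 44519.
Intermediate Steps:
(30983 + (3506 - 1479)/(6623 + 15081)) + W = (30983 + (3506 - 1479)/(6623 + 15081)) + 13536 = (30983 + 2027/21704) + 13536 = 672457059/21704 + 13536 = 966242403/21704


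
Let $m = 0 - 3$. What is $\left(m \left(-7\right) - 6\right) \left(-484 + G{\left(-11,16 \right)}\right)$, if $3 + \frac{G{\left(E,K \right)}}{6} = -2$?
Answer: $-7710$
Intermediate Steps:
$m = -3$ ($m = 0 - 3 = -3$)
$G{\left(E,K \right)} = -30$ ($G{\left(E,K \right)} = -18 + 6 \left(-2\right) = -18 - 12 = -30$)
$\left(m \left(-7\right) - 6\right) \left(-484 + G{\left(-11,16 \right)}\right) = \left(\left(-3\right) \left(-7\right) - 6\right) \left(-484 - 30\right) = \left(21 - 6\right) \left(-514\right) = 15 \left(-514\right) = -7710$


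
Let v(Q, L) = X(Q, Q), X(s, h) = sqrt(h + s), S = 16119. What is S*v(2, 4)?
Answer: 32238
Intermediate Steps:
v(Q, L) = sqrt(2)*sqrt(Q) (v(Q, L) = sqrt(Q + Q) = sqrt(2*Q) = sqrt(2)*sqrt(Q))
S*v(2, 4) = 16119*(sqrt(2)*sqrt(2)) = 16119*2 = 32238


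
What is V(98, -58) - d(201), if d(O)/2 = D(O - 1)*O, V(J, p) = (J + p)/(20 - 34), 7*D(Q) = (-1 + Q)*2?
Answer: -160016/7 ≈ -22859.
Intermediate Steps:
D(Q) = -2/7 + 2*Q/7 (D(Q) = ((-1 + Q)*2)/7 = (-2 + 2*Q)/7 = -2/7 + 2*Q/7)
V(J, p) = -J/14 - p/14 (V(J, p) = (J + p)/(-14) = (J + p)*(-1/14) = -J/14 - p/14)
d(O) = 2*O*(-4/7 + 2*O/7) (d(O) = 2*((-2/7 + 2*(O - 1)/7)*O) = 2*((-2/7 + 2*(-1 + O)/7)*O) = 2*((-2/7 + (-2/7 + 2*O/7))*O) = 2*((-4/7 + 2*O/7)*O) = 2*(O*(-4/7 + 2*O/7)) = 2*O*(-4/7 + 2*O/7))
V(98, -58) - d(201) = (-1/14*98 - 1/14*(-58)) - 4*201*(-2 + 201)/7 = (-7 + 29/7) - 4*201*199/7 = -20/7 - 1*159996/7 = -20/7 - 159996/7 = -160016/7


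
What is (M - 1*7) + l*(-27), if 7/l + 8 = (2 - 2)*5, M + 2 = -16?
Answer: -11/8 ≈ -1.3750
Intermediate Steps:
M = -18 (M = -2 - 16 = -18)
l = -7/8 (l = 7/(-8 + (2 - 2)*5) = 7/(-8 + 0*5) = 7/(-8 + 0) = 7/(-8) = 7*(-1/8) = -7/8 ≈ -0.87500)
(M - 1*7) + l*(-27) = (-18 - 1*7) - 7/8*(-27) = (-18 - 7) + 189/8 = -25 + 189/8 = -11/8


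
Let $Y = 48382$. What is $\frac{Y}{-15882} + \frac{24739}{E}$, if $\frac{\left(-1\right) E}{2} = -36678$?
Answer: $- \frac{175344733}{64724444} \approx -2.7091$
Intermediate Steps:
$E = 73356$ ($E = \left(-2\right) \left(-36678\right) = 73356$)
$\frac{Y}{-15882} + \frac{24739}{E} = \frac{48382}{-15882} + \frac{24739}{73356} = 48382 \left(- \frac{1}{15882}\right) + 24739 \cdot \frac{1}{73356} = - \frac{24191}{7941} + \frac{24739}{73356} = - \frac{175344733}{64724444}$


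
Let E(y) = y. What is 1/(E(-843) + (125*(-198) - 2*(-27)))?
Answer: -1/25539 ≈ -3.9156e-5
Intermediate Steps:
1/(E(-843) + (125*(-198) - 2*(-27))) = 1/(-843 + (125*(-198) - 2*(-27))) = 1/(-843 + (-24750 + 54)) = 1/(-843 - 24696) = 1/(-25539) = -1/25539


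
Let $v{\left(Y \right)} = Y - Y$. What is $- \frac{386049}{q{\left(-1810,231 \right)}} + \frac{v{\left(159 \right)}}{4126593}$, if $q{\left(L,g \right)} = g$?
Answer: $- \frac{128683}{77} \approx -1671.2$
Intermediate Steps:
$v{\left(Y \right)} = 0$
$- \frac{386049}{q{\left(-1810,231 \right)}} + \frac{v{\left(159 \right)}}{4126593} = - \frac{386049}{231} + \frac{0}{4126593} = \left(-386049\right) \frac{1}{231} + 0 \cdot \frac{1}{4126593} = - \frac{128683}{77} + 0 = - \frac{128683}{77}$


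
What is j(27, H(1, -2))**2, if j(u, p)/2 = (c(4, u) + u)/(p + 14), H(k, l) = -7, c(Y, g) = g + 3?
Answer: 12996/49 ≈ 265.22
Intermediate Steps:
c(Y, g) = 3 + g
j(u, p) = 2*(3 + 2*u)/(14 + p) (j(u, p) = 2*(((3 + u) + u)/(p + 14)) = 2*((3 + 2*u)/(14 + p)) = 2*(3 + 2*u)/(14 + p))
j(27, H(1, -2))**2 = (2*(3 + 2*27)/(14 - 7))**2 = (2*(3 + 54)/7)**2 = (2*(1/7)*57)**2 = (114/7)**2 = 12996/49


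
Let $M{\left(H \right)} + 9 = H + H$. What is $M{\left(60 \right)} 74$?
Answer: $8214$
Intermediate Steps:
$M{\left(H \right)} = -9 + 2 H$ ($M{\left(H \right)} = -9 + \left(H + H\right) = -9 + 2 H$)
$M{\left(60 \right)} 74 = \left(-9 + 2 \cdot 60\right) 74 = \left(-9 + 120\right) 74 = 111 \cdot 74 = 8214$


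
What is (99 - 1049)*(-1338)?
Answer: 1271100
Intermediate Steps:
(99 - 1049)*(-1338) = -950*(-1338) = 1271100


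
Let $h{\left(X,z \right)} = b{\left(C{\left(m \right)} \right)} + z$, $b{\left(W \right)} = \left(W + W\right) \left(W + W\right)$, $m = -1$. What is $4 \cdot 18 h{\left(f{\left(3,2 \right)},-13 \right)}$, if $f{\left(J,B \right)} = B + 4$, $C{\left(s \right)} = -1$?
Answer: $-648$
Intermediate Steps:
$f{\left(J,B \right)} = 4 + B$
$b{\left(W \right)} = 4 W^{2}$ ($b{\left(W \right)} = 2 W 2 W = 4 W^{2}$)
$h{\left(X,z \right)} = 4 + z$ ($h{\left(X,z \right)} = 4 \left(-1\right)^{2} + z = 4 \cdot 1 + z = 4 + z$)
$4 \cdot 18 h{\left(f{\left(3,2 \right)},-13 \right)} = 4 \cdot 18 \left(4 - 13\right) = 72 \left(-9\right) = -648$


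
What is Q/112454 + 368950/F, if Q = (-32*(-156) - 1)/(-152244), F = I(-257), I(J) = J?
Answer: -6316588839287887/4399954821432 ≈ -1435.6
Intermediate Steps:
F = -257
Q = -4991/152244 (Q = (4992 - 1)*(-1/152244) = 4991*(-1/152244) = -4991/152244 ≈ -0.032783)
Q/112454 + 368950/F = -4991/152244/112454 + 368950/(-257) = -4991/152244*1/112454 + 368950*(-1/257) = -4991/17120446776 - 368950/257 = -6316588839287887/4399954821432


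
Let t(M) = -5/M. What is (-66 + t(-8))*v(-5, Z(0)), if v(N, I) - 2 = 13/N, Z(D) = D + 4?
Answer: 1569/40 ≈ 39.225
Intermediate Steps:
Z(D) = 4 + D
v(N, I) = 2 + 13/N
(-66 + t(-8))*v(-5, Z(0)) = (-66 - 5/(-8))*(2 + 13/(-5)) = (-66 - 5*(-⅛))*(2 + 13*(-⅕)) = (-66 + 5/8)*(2 - 13/5) = -523/8*(-⅗) = 1569/40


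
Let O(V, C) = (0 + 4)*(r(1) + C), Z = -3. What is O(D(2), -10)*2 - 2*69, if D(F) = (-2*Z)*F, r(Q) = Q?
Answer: -210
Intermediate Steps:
D(F) = 6*F (D(F) = (-2*(-3))*F = 6*F)
O(V, C) = 4 + 4*C (O(V, C) = (0 + 4)*(1 + C) = 4*(1 + C) = 4 + 4*C)
O(D(2), -10)*2 - 2*69 = (4 + 4*(-10))*2 - 2*69 = (4 - 40)*2 - 138 = -36*2 - 138 = -72 - 138 = -210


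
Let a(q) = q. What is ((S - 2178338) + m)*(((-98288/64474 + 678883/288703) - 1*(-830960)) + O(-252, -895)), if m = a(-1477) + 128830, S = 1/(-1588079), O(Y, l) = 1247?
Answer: -25227388719110887068694393056/14780122000838269 ≈ -1.7068e+12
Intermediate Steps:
S = -1/1588079 ≈ -6.2969e-7
m = 127353 (m = -1477 + 128830 = 127353)
((S - 2178338) + m)*(((-98288/64474 + 678883/288703) - 1*(-830960)) + O(-252, -895)) = ((-1/1588079 - 2178338) + 127353)*(((-98288/64474 + 678883/288703) - 1*(-830960)) + 1247) = (-3459372832703/1588079 + 127353)*(((-98288*1/64474 + 678883*(1/288703)) + 830960) + 1247) = -3257126207816*(((-49144/32237 + 678883/288703) + 830960) + 1247)/1588079 = -3257126207816*((7697131039/9306918611 + 830960) + 1247)/1588079 = -3257126207816*(7733684786127599/9306918611 + 1247)/1588079 = -3257126207816/1588079*7745290513635516/9306918611 = -25227388719110887068694393056/14780122000838269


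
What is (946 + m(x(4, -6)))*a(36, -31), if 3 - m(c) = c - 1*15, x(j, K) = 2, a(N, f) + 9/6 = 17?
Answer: 14911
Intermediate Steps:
a(N, f) = 31/2 (a(N, f) = -3/2 + 17 = 31/2)
m(c) = 18 - c (m(c) = 3 - (c - 1*15) = 3 - (c - 15) = 3 - (-15 + c) = 3 + (15 - c) = 18 - c)
(946 + m(x(4, -6)))*a(36, -31) = (946 + (18 - 1*2))*(31/2) = (946 + (18 - 2))*(31/2) = (946 + 16)*(31/2) = 962*(31/2) = 14911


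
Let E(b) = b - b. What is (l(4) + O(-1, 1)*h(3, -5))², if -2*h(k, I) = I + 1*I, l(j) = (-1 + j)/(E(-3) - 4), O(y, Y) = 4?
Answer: 5929/16 ≈ 370.56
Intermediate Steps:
E(b) = 0
l(j) = ¼ - j/4 (l(j) = (-1 + j)/(0 - 4) = (-1 + j)/(-4) = (-1 + j)*(-¼) = ¼ - j/4)
h(k, I) = -I (h(k, I) = -(I + 1*I)/2 = -(I + I)/2 = -I)
(l(4) + O(-1, 1)*h(3, -5))² = ((¼ - ¼*4) + 4*(-1*(-5)))² = ((¼ - 1) + 4*5)² = (-¾ + 20)² = (77/4)² = 5929/16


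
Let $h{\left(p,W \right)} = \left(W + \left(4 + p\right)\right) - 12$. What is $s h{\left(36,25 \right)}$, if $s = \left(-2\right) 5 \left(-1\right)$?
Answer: $530$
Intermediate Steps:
$h{\left(p,W \right)} = -8 + W + p$ ($h{\left(p,W \right)} = \left(4 + W + p\right) - 12 = -8 + W + p$)
$s = 10$ ($s = \left(-10\right) \left(-1\right) = 10$)
$s h{\left(36,25 \right)} = 10 \left(-8 + 25 + 36\right) = 10 \cdot 53 = 530$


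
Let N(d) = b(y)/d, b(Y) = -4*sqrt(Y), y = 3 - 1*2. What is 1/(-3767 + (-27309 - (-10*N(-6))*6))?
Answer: -1/31036 ≈ -3.2221e-5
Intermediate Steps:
y = 1 (y = 3 - 2 = 1)
N(d) = -4/d (N(d) = (-4*sqrt(1))/d = (-4*1)/d = -4/d)
1/(-3767 + (-27309 - (-10*N(-6))*6)) = 1/(-3767 + (-27309 - (-(-40)/(-6))*6)) = 1/(-3767 + (-27309 - (-(-40)*(-1)/6)*6)) = 1/(-3767 + (-27309 - (-10*2/3)*6)) = 1/(-3767 + (-27309 - (-20)*6/3)) = 1/(-3767 + (-27309 - 1*(-40))) = 1/(-3767 + (-27309 + 40)) = 1/(-3767 - 27269) = 1/(-31036) = -1/31036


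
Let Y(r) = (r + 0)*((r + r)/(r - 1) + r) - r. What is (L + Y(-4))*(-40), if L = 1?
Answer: -584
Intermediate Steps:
Y(r) = -r + r*(r + 2*r/(-1 + r)) (Y(r) = r*((2*r)/(-1 + r) + r) - r = r*(2*r/(-1 + r) + r) - r = r*(r + 2*r/(-1 + r)) - r = -r + r*(r + 2*r/(-1 + r)))
(L + Y(-4))*(-40) = (1 + (-4 + (-4)**3)/(-1 - 4))*(-40) = (1 + (-4 - 64)/(-5))*(-40) = (1 - 1/5*(-68))*(-40) = (1 + 68/5)*(-40) = (73/5)*(-40) = -584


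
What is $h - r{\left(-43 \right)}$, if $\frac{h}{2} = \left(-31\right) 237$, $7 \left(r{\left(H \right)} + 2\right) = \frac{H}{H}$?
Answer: $- \frac{102845}{7} \approx -14692.0$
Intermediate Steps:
$r{\left(H \right)} = - \frac{13}{7}$ ($r{\left(H \right)} = -2 + \frac{H \frac{1}{H}}{7} = -2 + \frac{1}{7} \cdot 1 = -2 + \frac{1}{7} = - \frac{13}{7}$)
$h = -14694$ ($h = 2 \left(\left(-31\right) 237\right) = 2 \left(-7347\right) = -14694$)
$h - r{\left(-43 \right)} = -14694 - - \frac{13}{7} = -14694 + \frac{13}{7} = - \frac{102845}{7}$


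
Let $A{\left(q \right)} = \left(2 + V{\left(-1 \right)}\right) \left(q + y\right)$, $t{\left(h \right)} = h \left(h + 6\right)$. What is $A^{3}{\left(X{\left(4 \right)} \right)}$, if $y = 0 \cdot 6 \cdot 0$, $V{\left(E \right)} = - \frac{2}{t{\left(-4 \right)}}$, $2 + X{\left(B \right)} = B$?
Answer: $\frac{729}{8} \approx 91.125$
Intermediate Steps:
$X{\left(B \right)} = -2 + B$
$t{\left(h \right)} = h \left(6 + h\right)$
$V{\left(E \right)} = \frac{1}{4}$ ($V{\left(E \right)} = - \frac{2}{\left(-4\right) \left(6 - 4\right)} = - \frac{2}{\left(-4\right) 2} = - \frac{2}{-8} = \left(-2\right) \left(- \frac{1}{8}\right) = \frac{1}{4}$)
$y = 0$ ($y = 0 \cdot 0 = 0$)
$A{\left(q \right)} = \frac{9 q}{4}$ ($A{\left(q \right)} = \left(2 + \frac{1}{4}\right) \left(q + 0\right) = \frac{9 q}{4}$)
$A^{3}{\left(X{\left(4 \right)} \right)} = \left(\frac{9 \left(-2 + 4\right)}{4}\right)^{3} = \left(\frac{9}{4} \cdot 2\right)^{3} = \left(\frac{9}{2}\right)^{3} = \frac{729}{8}$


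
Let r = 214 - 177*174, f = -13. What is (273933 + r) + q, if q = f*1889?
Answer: 218792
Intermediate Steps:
r = -30584 (r = 214 - 30798 = -30584)
q = -24557 (q = -13*1889 = -24557)
(273933 + r) + q = (273933 - 30584) - 24557 = 243349 - 24557 = 218792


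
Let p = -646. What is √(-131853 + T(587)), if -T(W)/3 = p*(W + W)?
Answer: 3*√238151 ≈ 1464.0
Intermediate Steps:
T(W) = 3876*W (T(W) = -(-1938)*(W + W) = -(-1938)*2*W = -(-3876)*W = 3876*W)
√(-131853 + T(587)) = √(-131853 + 3876*587) = √(-131853 + 2275212) = √2143359 = 3*√238151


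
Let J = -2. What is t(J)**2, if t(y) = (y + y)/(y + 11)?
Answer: 16/81 ≈ 0.19753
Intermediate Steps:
t(y) = 2*y/(11 + y) (t(y) = (2*y)/(11 + y) = 2*y/(11 + y))
t(J)**2 = (2*(-2)/(11 - 2))**2 = (2*(-2)/9)**2 = (2*(-2)*(1/9))**2 = (-4/9)**2 = 16/81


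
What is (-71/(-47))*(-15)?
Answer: -1065/47 ≈ -22.660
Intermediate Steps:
(-71/(-47))*(-15) = -1/47*(-71)*(-15) = (71/47)*(-15) = -1065/47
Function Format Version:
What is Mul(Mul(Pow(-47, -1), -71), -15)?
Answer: Rational(-1065, 47) ≈ -22.660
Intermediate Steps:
Mul(Mul(Pow(-47, -1), -71), -15) = Mul(Mul(Rational(-1, 47), -71), -15) = Mul(Rational(71, 47), -15) = Rational(-1065, 47)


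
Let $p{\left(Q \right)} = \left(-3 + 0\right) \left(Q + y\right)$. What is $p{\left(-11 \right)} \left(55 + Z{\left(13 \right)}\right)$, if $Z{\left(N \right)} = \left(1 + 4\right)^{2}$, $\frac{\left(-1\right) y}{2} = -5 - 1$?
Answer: $-240$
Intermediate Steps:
$y = 12$ ($y = - 2 \left(-5 - 1\right) = \left(-2\right) \left(-6\right) = 12$)
$Z{\left(N \right)} = 25$ ($Z{\left(N \right)} = 5^{2} = 25$)
$p{\left(Q \right)} = -36 - 3 Q$ ($p{\left(Q \right)} = \left(-3 + 0\right) \left(Q + 12\right) = - 3 \left(12 + Q\right) = -36 - 3 Q$)
$p{\left(-11 \right)} \left(55 + Z{\left(13 \right)}\right) = \left(-36 - -33\right) \left(55 + 25\right) = \left(-36 + 33\right) 80 = \left(-3\right) 80 = -240$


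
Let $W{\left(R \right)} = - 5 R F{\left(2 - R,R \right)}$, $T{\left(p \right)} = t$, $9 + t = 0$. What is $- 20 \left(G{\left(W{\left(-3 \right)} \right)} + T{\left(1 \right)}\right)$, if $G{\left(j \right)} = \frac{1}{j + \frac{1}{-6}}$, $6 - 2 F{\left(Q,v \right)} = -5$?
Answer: $\frac{44400}{247} \approx 179.76$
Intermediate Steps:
$F{\left(Q,v \right)} = \frac{11}{2}$ ($F{\left(Q,v \right)} = 3 - - \frac{5}{2} = 3 + \frac{5}{2} = \frac{11}{2}$)
$t = -9$ ($t = -9 + 0 = -9$)
$T{\left(p \right)} = -9$
$W{\left(R \right)} = - \frac{55 R}{2}$ ($W{\left(R \right)} = - 5 R \frac{11}{2} = - \frac{55 R}{2}$)
$G{\left(j \right)} = \frac{1}{- \frac{1}{6} + j}$ ($G{\left(j \right)} = \frac{1}{j - \frac{1}{6}} = \frac{1}{- \frac{1}{6} + j}$)
$- 20 \left(G{\left(W{\left(-3 \right)} \right)} + T{\left(1 \right)}\right) = - 20 \left(\frac{6}{-1 + 6 \left(\left(- \frac{55}{2}\right) \left(-3\right)\right)} - 9\right) = - 20 \left(\frac{6}{-1 + 6 \cdot \frac{165}{2}} - 9\right) = - 20 \left(\frac{6}{-1 + 495} - 9\right) = - 20 \left(\frac{6}{494} - 9\right) = - 20 \left(6 \cdot \frac{1}{494} - 9\right) = - 20 \left(\frac{3}{247} - 9\right) = \left(-20\right) \left(- \frac{2220}{247}\right) = \frac{44400}{247}$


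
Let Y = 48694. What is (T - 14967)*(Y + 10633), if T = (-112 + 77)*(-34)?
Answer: -817348079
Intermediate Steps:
T = 1190 (T = -35*(-34) = 1190)
(T - 14967)*(Y + 10633) = (1190 - 14967)*(48694 + 10633) = -13777*59327 = -817348079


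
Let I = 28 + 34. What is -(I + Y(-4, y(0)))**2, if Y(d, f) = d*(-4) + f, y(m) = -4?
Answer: -5476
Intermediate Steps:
Y(d, f) = f - 4*d (Y(d, f) = -4*d + f = f - 4*d)
I = 62
-(I + Y(-4, y(0)))**2 = -(62 + (-4 - 4*(-4)))**2 = -(62 + (-4 + 16))**2 = -(62 + 12)**2 = -1*74**2 = -1*5476 = -5476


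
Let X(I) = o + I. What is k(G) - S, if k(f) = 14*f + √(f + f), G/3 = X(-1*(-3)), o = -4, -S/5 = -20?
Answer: -142 + I*√6 ≈ -142.0 + 2.4495*I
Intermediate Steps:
S = 100 (S = -5*(-20) = 100)
X(I) = -4 + I
G = -3 (G = 3*(-4 - 1*(-3)) = 3*(-4 + 3) = 3*(-1) = -3)
k(f) = 14*f + √2*√f (k(f) = 14*f + √(2*f) = 14*f + √2*√f)
k(G) - S = (14*(-3) + √2*√(-3)) - 1*100 = (-42 + √2*(I*√3)) - 100 = (-42 + I*√6) - 100 = -142 + I*√6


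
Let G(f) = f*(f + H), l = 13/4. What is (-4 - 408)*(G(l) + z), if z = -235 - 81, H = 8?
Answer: 460513/4 ≈ 1.1513e+5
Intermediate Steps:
l = 13/4 (l = 13*(¼) = 13/4 ≈ 3.2500)
G(f) = f*(8 + f) (G(f) = f*(f + 8) = f*(8 + f))
z = -316
(-4 - 408)*(G(l) + z) = (-4 - 408)*(13*(8 + 13/4)/4 - 316) = -412*((13/4)*(45/4) - 316) = -412*(585/16 - 316) = -412*(-4471/16) = 460513/4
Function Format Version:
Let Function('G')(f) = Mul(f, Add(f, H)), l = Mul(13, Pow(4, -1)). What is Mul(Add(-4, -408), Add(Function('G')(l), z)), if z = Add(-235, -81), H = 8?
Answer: Rational(460513, 4) ≈ 1.1513e+5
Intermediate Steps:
l = Rational(13, 4) (l = Mul(13, Rational(1, 4)) = Rational(13, 4) ≈ 3.2500)
Function('G')(f) = Mul(f, Add(8, f)) (Function('G')(f) = Mul(f, Add(f, 8)) = Mul(f, Add(8, f)))
z = -316
Mul(Add(-4, -408), Add(Function('G')(l), z)) = Mul(Add(-4, -408), Add(Mul(Rational(13, 4), Add(8, Rational(13, 4))), -316)) = Mul(-412, Add(Mul(Rational(13, 4), Rational(45, 4)), -316)) = Mul(-412, Add(Rational(585, 16), -316)) = Mul(-412, Rational(-4471, 16)) = Rational(460513, 4)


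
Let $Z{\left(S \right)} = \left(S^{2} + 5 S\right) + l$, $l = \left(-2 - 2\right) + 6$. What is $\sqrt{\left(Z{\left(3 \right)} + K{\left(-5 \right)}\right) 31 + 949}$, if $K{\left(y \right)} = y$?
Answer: $40$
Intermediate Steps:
$l = 2$ ($l = -4 + 6 = 2$)
$Z{\left(S \right)} = 2 + S^{2} + 5 S$ ($Z{\left(S \right)} = \left(S^{2} + 5 S\right) + 2 = 2 + S^{2} + 5 S$)
$\sqrt{\left(Z{\left(3 \right)} + K{\left(-5 \right)}\right) 31 + 949} = \sqrt{\left(\left(2 + 3^{2} + 5 \cdot 3\right) - 5\right) 31 + 949} = \sqrt{\left(\left(2 + 9 + 15\right) - 5\right) 31 + 949} = \sqrt{\left(26 - 5\right) 31 + 949} = \sqrt{21 \cdot 31 + 949} = \sqrt{651 + 949} = \sqrt{1600} = 40$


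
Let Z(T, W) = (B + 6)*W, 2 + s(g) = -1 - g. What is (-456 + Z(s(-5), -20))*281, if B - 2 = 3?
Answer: -189956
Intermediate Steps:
B = 5 (B = 2 + 3 = 5)
s(g) = -3 - g (s(g) = -2 + (-1 - g) = -3 - g)
Z(T, W) = 11*W (Z(T, W) = (5 + 6)*W = 11*W)
(-456 + Z(s(-5), -20))*281 = (-456 + 11*(-20))*281 = (-456 - 220)*281 = -676*281 = -189956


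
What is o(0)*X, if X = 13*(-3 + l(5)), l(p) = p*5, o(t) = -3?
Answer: -858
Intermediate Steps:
l(p) = 5*p
X = 286 (X = 13*(-3 + 5*5) = 13*(-3 + 25) = 13*22 = 286)
o(0)*X = -3*286 = -858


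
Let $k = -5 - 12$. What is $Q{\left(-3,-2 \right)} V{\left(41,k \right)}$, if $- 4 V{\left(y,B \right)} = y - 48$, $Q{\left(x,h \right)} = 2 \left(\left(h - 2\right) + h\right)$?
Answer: $-21$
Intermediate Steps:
$Q{\left(x,h \right)} = -4 + 4 h$ ($Q{\left(x,h \right)} = 2 \left(\left(-2 + h\right) + h\right) = 2 \left(-2 + 2 h\right) = -4 + 4 h$)
$k = -17$ ($k = -5 - 12 = -17$)
$V{\left(y,B \right)} = 12 - \frac{y}{4}$ ($V{\left(y,B \right)} = - \frac{y - 48}{4} = - \frac{-48 + y}{4} = 12 - \frac{y}{4}$)
$Q{\left(-3,-2 \right)} V{\left(41,k \right)} = \left(-4 + 4 \left(-2\right)\right) \left(12 - \frac{41}{4}\right) = \left(-4 - 8\right) \left(12 - \frac{41}{4}\right) = \left(-12\right) \frac{7}{4} = -21$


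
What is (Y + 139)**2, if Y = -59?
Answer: 6400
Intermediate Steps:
(Y + 139)**2 = (-59 + 139)**2 = 80**2 = 6400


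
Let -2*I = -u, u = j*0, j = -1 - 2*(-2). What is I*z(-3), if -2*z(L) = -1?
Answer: 0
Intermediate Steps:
z(L) = 1/2 (z(L) = -1/2*(-1) = 1/2)
j = 3 (j = -1 + 4 = 3)
u = 0 (u = 3*0 = 0)
I = 0 (I = -(-1)*0/2 = -1/2*0 = 0)
I*z(-3) = 0*(1/2) = 0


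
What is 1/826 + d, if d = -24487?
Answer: -20226261/826 ≈ -24487.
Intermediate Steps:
1/826 + d = 1/826 - 24487 = -20226261/826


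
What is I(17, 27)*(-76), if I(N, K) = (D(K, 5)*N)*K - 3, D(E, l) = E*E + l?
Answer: -25604628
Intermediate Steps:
D(E, l) = l + E² (D(E, l) = E² + l = l + E²)
I(N, K) = -3 + K*N*(5 + K²) (I(N, K) = ((5 + K²)*N)*K - 3 = (N*(5 + K²))*K - 3 = K*N*(5 + K²) - 3 = -3 + K*N*(5 + K²))
I(17, 27)*(-76) = (-3 + 27*17*(5 + 27²))*(-76) = (-3 + 27*17*(5 + 729))*(-76) = (-3 + 27*17*734)*(-76) = (-3 + 336906)*(-76) = 336903*(-76) = -25604628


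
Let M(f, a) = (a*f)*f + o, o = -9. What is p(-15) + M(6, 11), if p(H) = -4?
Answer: 383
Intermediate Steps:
M(f, a) = -9 + a*f² (M(f, a) = (a*f)*f - 9 = a*f² - 9 = -9 + a*f²)
p(-15) + M(6, 11) = -4 + (-9 + 11*6²) = -4 + (-9 + 11*36) = -4 + (-9 + 396) = -4 + 387 = 383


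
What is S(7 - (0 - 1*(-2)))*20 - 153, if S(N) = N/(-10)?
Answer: -163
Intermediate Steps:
S(N) = -N/10 (S(N) = N*(-⅒) = -N/10)
S(7 - (0 - 1*(-2)))*20 - 153 = -(7 - (0 - 1*(-2)))/10*20 - 153 = -(7 - (0 + 2))/10*20 - 153 = -(7 - 1*2)/10*20 - 153 = -(7 - 2)/10*20 - 153 = -⅒*5*20 - 153 = -½*20 - 153 = -10 - 153 = -163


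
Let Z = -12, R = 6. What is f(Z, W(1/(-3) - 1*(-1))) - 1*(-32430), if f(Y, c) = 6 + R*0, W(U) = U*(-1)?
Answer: 32436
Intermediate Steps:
W(U) = -U
f(Y, c) = 6 (f(Y, c) = 6 + 6*0 = 6 + 0 = 6)
f(Z, W(1/(-3) - 1*(-1))) - 1*(-32430) = 6 - 1*(-32430) = 6 + 32430 = 32436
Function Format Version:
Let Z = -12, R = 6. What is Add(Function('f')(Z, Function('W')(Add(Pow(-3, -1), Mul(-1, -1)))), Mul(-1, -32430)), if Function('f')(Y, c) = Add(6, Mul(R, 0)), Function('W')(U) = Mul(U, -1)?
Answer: 32436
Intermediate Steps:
Function('W')(U) = Mul(-1, U)
Function('f')(Y, c) = 6 (Function('f')(Y, c) = Add(6, Mul(6, 0)) = Add(6, 0) = 6)
Add(Function('f')(Z, Function('W')(Add(Pow(-3, -1), Mul(-1, -1)))), Mul(-1, -32430)) = Add(6, Mul(-1, -32430)) = Add(6, 32430) = 32436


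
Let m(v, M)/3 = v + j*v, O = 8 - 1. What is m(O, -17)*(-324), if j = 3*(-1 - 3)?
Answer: 74844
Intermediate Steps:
O = 7
j = -12 (j = 3*(-4) = -12)
m(v, M) = -33*v (m(v, M) = 3*(v - 12*v) = 3*(-11*v) = -33*v)
m(O, -17)*(-324) = -33*7*(-324) = -231*(-324) = 74844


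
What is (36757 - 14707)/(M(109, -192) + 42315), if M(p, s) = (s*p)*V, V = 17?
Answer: -2450/34829 ≈ -0.070344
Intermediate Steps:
M(p, s) = 17*p*s (M(p, s) = (s*p)*17 = (p*s)*17 = 17*p*s)
(36757 - 14707)/(M(109, -192) + 42315) = (36757 - 14707)/(17*109*(-192) + 42315) = 22050/(-355776 + 42315) = 22050/(-313461) = 22050*(-1/313461) = -2450/34829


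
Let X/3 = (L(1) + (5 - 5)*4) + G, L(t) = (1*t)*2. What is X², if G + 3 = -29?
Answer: 8100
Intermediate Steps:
L(t) = 2*t (L(t) = t*2 = 2*t)
G = -32 (G = -3 - 29 = -32)
X = -90 (X = 3*((2*1 + (5 - 5)*4) - 32) = 3*((2 + 0*4) - 32) = 3*((2 + 0) - 32) = 3*(2 - 32) = 3*(-30) = -90)
X² = (-90)² = 8100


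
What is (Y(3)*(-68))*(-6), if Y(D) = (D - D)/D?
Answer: 0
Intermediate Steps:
Y(D) = 0 (Y(D) = 0/D = 0)
(Y(3)*(-68))*(-6) = (0*(-68))*(-6) = 0*(-6) = 0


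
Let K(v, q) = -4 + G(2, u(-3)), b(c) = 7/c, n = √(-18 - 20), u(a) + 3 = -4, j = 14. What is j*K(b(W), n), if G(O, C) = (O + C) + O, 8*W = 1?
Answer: -98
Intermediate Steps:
W = ⅛ (W = (⅛)*1 = ⅛ ≈ 0.12500)
u(a) = -7 (u(a) = -3 - 4 = -7)
G(O, C) = C + 2*O (G(O, C) = (C + O) + O = C + 2*O)
n = I*√38 (n = √(-38) = I*√38 ≈ 6.1644*I)
K(v, q) = -7 (K(v, q) = -4 + (-7 + 2*2) = -4 + (-7 + 4) = -4 - 3 = -7)
j*K(b(W), n) = 14*(-7) = -98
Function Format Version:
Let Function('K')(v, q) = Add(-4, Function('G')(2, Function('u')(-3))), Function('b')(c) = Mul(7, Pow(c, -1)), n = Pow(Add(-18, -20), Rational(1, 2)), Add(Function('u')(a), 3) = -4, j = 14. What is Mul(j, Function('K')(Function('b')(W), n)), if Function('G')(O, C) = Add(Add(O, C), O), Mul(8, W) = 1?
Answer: -98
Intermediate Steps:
W = Rational(1, 8) (W = Mul(Rational(1, 8), 1) = Rational(1, 8) ≈ 0.12500)
Function('u')(a) = -7 (Function('u')(a) = Add(-3, -4) = -7)
Function('G')(O, C) = Add(C, Mul(2, O)) (Function('G')(O, C) = Add(Add(C, O), O) = Add(C, Mul(2, O)))
n = Mul(I, Pow(38, Rational(1, 2))) (n = Pow(-38, Rational(1, 2)) = Mul(I, Pow(38, Rational(1, 2))) ≈ Mul(6.1644, I))
Function('K')(v, q) = -7 (Function('K')(v, q) = Add(-4, Add(-7, Mul(2, 2))) = Add(-4, Add(-7, 4)) = Add(-4, -3) = -7)
Mul(j, Function('K')(Function('b')(W), n)) = Mul(14, -7) = -98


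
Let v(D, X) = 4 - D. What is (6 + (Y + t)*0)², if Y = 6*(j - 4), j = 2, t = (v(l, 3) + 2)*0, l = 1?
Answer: 36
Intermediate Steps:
t = 0 (t = ((4 - 1*1) + 2)*0 = ((4 - 1) + 2)*0 = (3 + 2)*0 = 5*0 = 0)
Y = -12 (Y = 6*(2 - 4) = 6*(-2) = -12)
(6 + (Y + t)*0)² = (6 + (-12 + 0)*0)² = (6 - 12*0)² = (6 + 0)² = 6² = 36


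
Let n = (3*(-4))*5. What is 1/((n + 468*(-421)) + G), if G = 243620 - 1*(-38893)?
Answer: 1/85425 ≈ 1.1706e-5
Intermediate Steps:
n = -60 (n = -12*5 = -60)
G = 282513 (G = 243620 + 38893 = 282513)
1/((n + 468*(-421)) + G) = 1/((-60 + 468*(-421)) + 282513) = 1/((-60 - 197028) + 282513) = 1/(-197088 + 282513) = 1/85425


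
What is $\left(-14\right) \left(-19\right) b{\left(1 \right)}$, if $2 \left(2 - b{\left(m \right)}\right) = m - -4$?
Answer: $-133$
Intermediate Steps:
$b{\left(m \right)} = - \frac{m}{2}$ ($b{\left(m \right)} = 2 - \frac{m - -4}{2} = 2 - \frac{m + 4}{2} = 2 - \frac{4 + m}{2} = 2 - \left(2 + \frac{m}{2}\right) = - \frac{m}{2}$)
$\left(-14\right) \left(-19\right) b{\left(1 \right)} = \left(-14\right) \left(-19\right) \left(\left(- \frac{1}{2}\right) 1\right) = 266 \left(- \frac{1}{2}\right) = -133$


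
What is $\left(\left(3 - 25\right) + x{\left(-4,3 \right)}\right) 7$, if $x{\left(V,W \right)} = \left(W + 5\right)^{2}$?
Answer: $294$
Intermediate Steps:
$x{\left(V,W \right)} = \left(5 + W\right)^{2}$
$\left(\left(3 - 25\right) + x{\left(-4,3 \right)}\right) 7 = \left(\left(3 - 25\right) + \left(5 + 3\right)^{2}\right) 7 = \left(\left(3 - 25\right) + 8^{2}\right) 7 = \left(-22 + 64\right) 7 = 42 \cdot 7 = 294$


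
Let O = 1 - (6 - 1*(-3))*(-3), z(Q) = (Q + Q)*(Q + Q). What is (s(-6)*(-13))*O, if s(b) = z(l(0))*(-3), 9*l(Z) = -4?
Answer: 23296/27 ≈ 862.81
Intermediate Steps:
l(Z) = -4/9 (l(Z) = (⅑)*(-4) = -4/9)
z(Q) = 4*Q² (z(Q) = (2*Q)*(2*Q) = 4*Q²)
O = 28 (O = 1 - (6 + 3)*(-3) = 1 - 9*(-3) = 1 - 1*(-27) = 1 + 27 = 28)
s(b) = -64/27 (s(b) = (4*(-4/9)²)*(-3) = (4*(16/81))*(-3) = (64/81)*(-3) = -64/27)
(s(-6)*(-13))*O = -64/27*(-13)*28 = (832/27)*28 = 23296/27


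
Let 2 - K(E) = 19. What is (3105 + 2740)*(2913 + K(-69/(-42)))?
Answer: 16927120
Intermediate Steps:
K(E) = -17 (K(E) = 2 - 1*19 = 2 - 19 = -17)
(3105 + 2740)*(2913 + K(-69/(-42))) = (3105 + 2740)*(2913 - 17) = 5845*2896 = 16927120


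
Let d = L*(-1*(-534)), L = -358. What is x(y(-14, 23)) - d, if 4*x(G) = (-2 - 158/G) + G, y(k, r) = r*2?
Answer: 17588757/92 ≈ 1.9118e+5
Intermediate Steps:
d = -191172 (d = -(-358)*(-534) = -358*534 = -191172)
y(k, r) = 2*r
x(G) = -1/2 - 79/(2*G) + G/4 (x(G) = ((-2 - 158/G) + G)/4 = (-2 + G - 158/G)/4 = -1/2 - 79/(2*G) + G/4)
x(y(-14, 23)) - d = (-158 + (2*23)*(-2 + 2*23))/(4*((2*23))) - 1*(-191172) = (1/4)*(-158 + 46*(-2 + 46))/46 + 191172 = (1/4)*(1/46)*(-158 + 46*44) + 191172 = (1/4)*(1/46)*(-158 + 2024) + 191172 = (1/4)*(1/46)*1866 + 191172 = 933/92 + 191172 = 17588757/92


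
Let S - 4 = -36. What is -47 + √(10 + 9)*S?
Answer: -47 - 32*√19 ≈ -186.48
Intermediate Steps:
S = -32 (S = 4 - 36 = -32)
-47 + √(10 + 9)*S = -47 + √(10 + 9)*(-32) = -47 + √19*(-32) = -47 - 32*√19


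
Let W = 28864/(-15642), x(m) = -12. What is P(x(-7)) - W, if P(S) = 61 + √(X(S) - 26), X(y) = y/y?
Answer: 44683/711 + 5*I ≈ 62.845 + 5.0*I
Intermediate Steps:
X(y) = 1
P(S) = 61 + 5*I (P(S) = 61 + √(1 - 26) = 61 + √(-25) = 61 + 5*I)
W = -1312/711 (W = 28864*(-1/15642) = -1312/711 ≈ -1.8453)
P(x(-7)) - W = (61 + 5*I) - 1*(-1312/711) = (61 + 5*I) + 1312/711 = 44683/711 + 5*I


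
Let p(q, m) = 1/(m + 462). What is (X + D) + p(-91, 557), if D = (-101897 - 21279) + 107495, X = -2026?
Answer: -18043432/1019 ≈ -17707.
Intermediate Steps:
p(q, m) = 1/(462 + m)
D = -15681 (D = -123176 + 107495 = -15681)
(X + D) + p(-91, 557) = (-2026 - 15681) + 1/(462 + 557) = -17707 + 1/1019 = -18043432/1019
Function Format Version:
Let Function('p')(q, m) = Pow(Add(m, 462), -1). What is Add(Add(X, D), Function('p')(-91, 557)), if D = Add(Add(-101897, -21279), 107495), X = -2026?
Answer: Rational(-18043432, 1019) ≈ -17707.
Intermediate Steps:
Function('p')(q, m) = Pow(Add(462, m), -1)
D = -15681 (D = Add(-123176, 107495) = -15681)
Add(Add(X, D), Function('p')(-91, 557)) = Add(Add(-2026, -15681), Pow(Add(462, 557), -1)) = Add(-17707, Pow(1019, -1)) = Add(-17707, Rational(1, 1019)) = Rational(-18043432, 1019)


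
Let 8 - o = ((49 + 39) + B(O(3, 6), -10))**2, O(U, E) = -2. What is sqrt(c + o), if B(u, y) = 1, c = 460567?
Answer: sqrt(452654) ≈ 672.80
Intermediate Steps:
o = -7913 (o = 8 - ((49 + 39) + 1)**2 = 8 - (88 + 1)**2 = 8 - 1*89**2 = 8 - 1*7921 = 8 - 7921 = -7913)
sqrt(c + o) = sqrt(460567 - 7913) = sqrt(452654)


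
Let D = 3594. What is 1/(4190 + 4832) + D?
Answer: 32425069/9022 ≈ 3594.0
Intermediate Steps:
1/(4190 + 4832) + D = 1/(4190 + 4832) + 3594 = 1/9022 + 3594 = 32425069/9022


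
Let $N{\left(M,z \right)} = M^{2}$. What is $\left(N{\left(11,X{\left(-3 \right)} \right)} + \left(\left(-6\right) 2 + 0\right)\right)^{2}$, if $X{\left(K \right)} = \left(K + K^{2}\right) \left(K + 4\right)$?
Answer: $11881$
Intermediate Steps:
$X{\left(K \right)} = \left(4 + K\right) \left(K + K^{2}\right)$ ($X{\left(K \right)} = \left(K + K^{2}\right) \left(4 + K\right) = \left(4 + K\right) \left(K + K^{2}\right)$)
$\left(N{\left(11,X{\left(-3 \right)} \right)} + \left(\left(-6\right) 2 + 0\right)\right)^{2} = \left(11^{2} + \left(\left(-6\right) 2 + 0\right)\right)^{2} = \left(121 + \left(-12 + 0\right)\right)^{2} = \left(121 - 12\right)^{2} = 109^{2} = 11881$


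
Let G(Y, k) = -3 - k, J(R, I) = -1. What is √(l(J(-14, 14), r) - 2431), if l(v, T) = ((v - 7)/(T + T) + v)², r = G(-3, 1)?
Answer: I*√2431 ≈ 49.305*I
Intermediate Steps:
r = -4 (r = -3 - 1*1 = -3 - 1 = -4)
l(v, T) = (v + (-7 + v)/(2*T))² (l(v, T) = ((-7 + v)/((2*T)) + v)² = ((-7 + v)*(1/(2*T)) + v)² = ((-7 + v)/(2*T) + v)² = (v + (-7 + v)/(2*T))²)
√(l(J(-14, 14), r) - 2431) = √((¼)*(-7 - 1 + 2*(-4)*(-1))²/(-4)² - 2431) = √((¼)*(1/16)*(-7 - 1 + 8)² - 2431) = √((¼)*(1/16)*0² - 2431) = √((¼)*(1/16)*0 - 2431) = √(0 - 2431) = √(-2431) = I*√2431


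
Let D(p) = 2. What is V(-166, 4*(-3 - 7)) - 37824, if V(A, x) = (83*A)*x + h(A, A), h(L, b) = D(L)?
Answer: 513298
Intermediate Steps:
h(L, b) = 2
V(A, x) = 2 + 83*A*x (V(A, x) = (83*A)*x + 2 = 83*A*x + 2 = 2 + 83*A*x)
V(-166, 4*(-3 - 7)) - 37824 = (2 + 83*(-166)*(4*(-3 - 7))) - 37824 = (2 + 83*(-166)*(4*(-10))) - 37824 = (2 + 83*(-166)*(-40)) - 37824 = (2 + 551120) - 37824 = 551122 - 37824 = 513298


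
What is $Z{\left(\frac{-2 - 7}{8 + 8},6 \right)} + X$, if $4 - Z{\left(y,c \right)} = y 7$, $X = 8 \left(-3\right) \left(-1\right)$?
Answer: $\frac{511}{16} \approx 31.938$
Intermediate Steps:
$X = 24$ ($X = \left(-24\right) \left(-1\right) = 24$)
$Z{\left(y,c \right)} = 4 - 7 y$ ($Z{\left(y,c \right)} = 4 - y 7 = 4 - 7 y$)
$Z{\left(\frac{-2 - 7}{8 + 8},6 \right)} + X = \left(4 - 7 \frac{-2 - 7}{8 + 8}\right) + 24 = \left(4 - 7 \left(- \frac{9}{16}\right)\right) + 24 = \left(4 - 7 \left(\left(-9\right) \frac{1}{16}\right)\right) + 24 = \left(4 - - \frac{63}{16}\right) + 24 = \left(4 + \frac{63}{16}\right) + 24 = \frac{127}{16} + 24 = \frac{511}{16}$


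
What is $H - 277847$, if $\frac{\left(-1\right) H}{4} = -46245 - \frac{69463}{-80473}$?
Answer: $- \frac{7473563943}{80473} \approx -92871.0$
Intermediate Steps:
$H = \frac{14885617688}{80473}$ ($H = - 4 \left(-46245 - \frac{69463}{-80473}\right) = - 4 \left(-46245 - 69463 \left(- \frac{1}{80473}\right)\right) = - 4 \left(-46245 - - \frac{69463}{80473}\right) = - 4 \left(-46245 + \frac{69463}{80473}\right) = \left(-4\right) \left(- \frac{3721404422}{80473}\right) = \frac{14885617688}{80473} \approx 1.8498 \cdot 10^{5}$)
$H - 277847 = \frac{14885617688}{80473} - 277847 = - \frac{7473563943}{80473}$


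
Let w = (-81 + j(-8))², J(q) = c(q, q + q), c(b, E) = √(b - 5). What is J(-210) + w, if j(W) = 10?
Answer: 5041 + I*√215 ≈ 5041.0 + 14.663*I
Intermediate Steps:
c(b, E) = √(-5 + b)
J(q) = √(-5 + q)
w = 5041 (w = (-81 + 10)² = (-71)² = 5041)
J(-210) + w = √(-5 - 210) + 5041 = √(-215) + 5041 = I*√215 + 5041 = 5041 + I*√215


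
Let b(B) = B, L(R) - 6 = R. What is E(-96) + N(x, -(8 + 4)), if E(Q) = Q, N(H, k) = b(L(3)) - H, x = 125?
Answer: -212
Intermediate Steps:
L(R) = 6 + R
N(H, k) = 9 - H (N(H, k) = (6 + 3) - H = 9 - H)
E(-96) + N(x, -(8 + 4)) = -96 + (9 - 1*125) = -96 + (9 - 125) = -96 - 116 = -212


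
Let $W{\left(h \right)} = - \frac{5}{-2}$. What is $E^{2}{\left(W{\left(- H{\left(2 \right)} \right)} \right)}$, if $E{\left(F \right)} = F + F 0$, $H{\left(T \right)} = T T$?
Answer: $\frac{25}{4} \approx 6.25$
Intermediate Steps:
$H{\left(T \right)} = T^{2}$
$W{\left(h \right)} = \frac{5}{2}$ ($W{\left(h \right)} = \left(-5\right) \left(- \frac{1}{2}\right) = \frac{5}{2}$)
$E{\left(F \right)} = F$ ($E{\left(F \right)} = F + 0 = F$)
$E^{2}{\left(W{\left(- H{\left(2 \right)} \right)} \right)} = \left(\frac{5}{2}\right)^{2} = \frac{25}{4}$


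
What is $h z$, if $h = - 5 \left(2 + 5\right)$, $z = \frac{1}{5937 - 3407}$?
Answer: $- \frac{7}{506} \approx -0.013834$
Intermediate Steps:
$z = \frac{1}{2530} \approx 0.00039526$
$h = -35$ ($h = \left(-5\right) 7 = -35$)
$h z = \left(-35\right) \frac{1}{2530} = - \frac{7}{506}$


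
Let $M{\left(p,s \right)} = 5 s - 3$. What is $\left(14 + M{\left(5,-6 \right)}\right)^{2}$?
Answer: $361$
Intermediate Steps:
$M{\left(p,s \right)} = -3 + 5 s$
$\left(14 + M{\left(5,-6 \right)}\right)^{2} = \left(14 + \left(-3 + 5 \left(-6\right)\right)\right)^{2} = \left(14 - 33\right)^{2} = \left(-19\right)^{2} = 361$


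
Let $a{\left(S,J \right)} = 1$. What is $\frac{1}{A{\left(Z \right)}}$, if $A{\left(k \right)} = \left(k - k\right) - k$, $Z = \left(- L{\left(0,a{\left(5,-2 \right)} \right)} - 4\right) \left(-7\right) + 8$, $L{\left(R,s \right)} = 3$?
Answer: $- \frac{1}{57} \approx -0.017544$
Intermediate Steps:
$Z = 57$ ($Z = \left(\left(-1\right) 3 - 4\right) \left(-7\right) + 8 = \left(-3 - 4\right) \left(-7\right) + 8 = \left(-7\right) \left(-7\right) + 8 = 49 + 8 = 57$)
$A{\left(k \right)} = - k$ ($A{\left(k \right)} = 0 - k = - k$)
$\frac{1}{A{\left(Z \right)}} = \frac{1}{\left(-1\right) 57} = \frac{1}{-57} = - \frac{1}{57}$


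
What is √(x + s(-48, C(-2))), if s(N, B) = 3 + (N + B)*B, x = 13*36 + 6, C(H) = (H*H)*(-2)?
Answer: 5*√37 ≈ 30.414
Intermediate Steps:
C(H) = -2*H² (C(H) = H²*(-2) = -2*H²)
x = 474 (x = 468 + 6 = 474)
s(N, B) = 3 + B*(B + N) (s(N, B) = 3 + (B + N)*B = 3 + B*(B + N))
√(x + s(-48, C(-2))) = √(474 + (3 + (-2*(-2)²)² - 2*(-2)²*(-48))) = √(474 + (3 + (-2*4)² - 2*4*(-48))) = √(474 + (3 + (-8)² - 8*(-48))) = √(474 + (3 + 64 + 384)) = √(474 + 451) = √925 = 5*√37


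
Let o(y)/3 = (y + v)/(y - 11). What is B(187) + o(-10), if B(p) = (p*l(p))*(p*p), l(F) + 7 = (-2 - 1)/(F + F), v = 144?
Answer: -641576511/14 ≈ -4.5827e+7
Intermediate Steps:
o(y) = 3*(144 + y)/(-11 + y) (o(y) = 3*((y + 144)/(y - 11)) = 3*((144 + y)/(-11 + y)) = 3*(144 + y)/(-11 + y))
l(F) = -7 - 3/(2*F) (l(F) = -7 + (-2 - 1)/(F + F) = -7 - 3*1/(2*F) = -7 - 3/(2*F))
B(p) = p³*(-7 - 3/(2*p)) (B(p) = (p*(-7 - 3/(2*p)))*(p*p) = (p*(-7 - 3/(2*p)))*p² = p³*(-7 - 3/(2*p)))
B(187) + o(-10) = (½)*187²*(-3 - 14*187) + 3*(144 - 10)/(-11 - 10) = (½)*34969*(-3 - 2618) + 3*134/(-21) = (½)*34969*(-2621) + 3*(-1/21)*134 = -91653749/2 - 134/7 = -641576511/14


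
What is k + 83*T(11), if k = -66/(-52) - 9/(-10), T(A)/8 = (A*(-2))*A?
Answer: -10444579/65 ≈ -1.6069e+5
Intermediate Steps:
T(A) = -16*A² (T(A) = 8*((A*(-2))*A) = 8*((-2*A)*A) = 8*(-2*A²) = -16*A²)
k = 141/65 (k = -66*(-1/52) - 9*(-⅒) = 33/26 + 9/10 = 141/65 ≈ 2.1692)
k + 83*T(11) = 141/65 + 83*(-16*11²) = 141/65 + 83*(-16*121) = 141/65 + 83*(-1936) = 141/65 - 160688 = -10444579/65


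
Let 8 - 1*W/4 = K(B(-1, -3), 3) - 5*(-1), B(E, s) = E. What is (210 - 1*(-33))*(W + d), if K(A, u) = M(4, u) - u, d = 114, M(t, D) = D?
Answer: 30618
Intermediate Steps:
K(A, u) = 0 (K(A, u) = u - u = 0)
W = 12 (W = 32 - 4*(0 - 5*(-1)) = 32 - 4*(0 + 5) = 32 - 4*5 = 32 - 20 = 12)
(210 - 1*(-33))*(W + d) = (210 - 1*(-33))*(12 + 114) = (210 + 33)*126 = 243*126 = 30618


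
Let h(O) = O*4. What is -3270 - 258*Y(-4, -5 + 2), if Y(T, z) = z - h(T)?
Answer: -6624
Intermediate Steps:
h(O) = 4*O
Y(T, z) = z - 4*T
-3270 - 258*Y(-4, -5 + 2) = -3270 - 258*((-5 + 2) - 4*(-4)) = -3270 - 258*(-3 + 16) = -3270 - 258*13 = -3270 - 3354 = -6624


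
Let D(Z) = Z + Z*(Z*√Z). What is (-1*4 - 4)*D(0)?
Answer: 0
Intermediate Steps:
D(Z) = Z + Z^(5/2) (D(Z) = Z + Z*Z^(3/2) = Z + Z^(5/2))
(-1*4 - 4)*D(0) = (-1*4 - 4)*(0 + 0^(5/2)) = (-4 - 4)*(0 + 0) = -8*0 = 0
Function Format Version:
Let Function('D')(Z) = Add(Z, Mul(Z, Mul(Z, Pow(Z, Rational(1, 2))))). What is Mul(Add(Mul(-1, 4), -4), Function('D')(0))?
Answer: 0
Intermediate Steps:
Function('D')(Z) = Add(Z, Pow(Z, Rational(5, 2))) (Function('D')(Z) = Add(Z, Mul(Z, Pow(Z, Rational(3, 2)))) = Add(Z, Pow(Z, Rational(5, 2))))
Mul(Add(Mul(-1, 4), -4), Function('D')(0)) = Mul(Add(Mul(-1, 4), -4), Add(0, Pow(0, Rational(5, 2)))) = Mul(Add(-4, -4), Add(0, 0)) = Mul(-8, 0) = 0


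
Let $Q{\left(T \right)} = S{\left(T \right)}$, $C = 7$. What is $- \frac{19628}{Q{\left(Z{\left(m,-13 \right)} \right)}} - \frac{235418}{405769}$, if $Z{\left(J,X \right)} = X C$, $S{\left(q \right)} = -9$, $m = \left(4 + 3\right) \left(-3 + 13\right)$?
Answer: $\frac{7962315170}{3651921} \approx 2180.3$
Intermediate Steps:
$m = 70$ ($m = 7 \cdot 10 = 70$)
$Z{\left(J,X \right)} = 7 X$ ($Z{\left(J,X \right)} = X 7 = 7 X$)
$Q{\left(T \right)} = -9$
$- \frac{19628}{Q{\left(Z{\left(m,-13 \right)} \right)}} - \frac{235418}{405769} = - \frac{19628}{-9} - \frac{235418}{405769} = \left(-19628\right) \left(- \frac{1}{9}\right) - \frac{235418}{405769} = \frac{19628}{9} - \frac{235418}{405769} = \frac{7962315170}{3651921}$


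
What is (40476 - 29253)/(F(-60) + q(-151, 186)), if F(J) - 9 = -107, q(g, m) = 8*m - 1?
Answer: 3741/463 ≈ 8.0799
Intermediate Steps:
q(g, m) = -1 + 8*m
F(J) = -98 (F(J) = 9 - 107 = -98)
(40476 - 29253)/(F(-60) + q(-151, 186)) = (40476 - 29253)/(-98 + (-1 + 8*186)) = 11223/(-98 + (-1 + 1488)) = 11223/(-98 + 1487) = 11223/1389 = 11223*(1/1389) = 3741/463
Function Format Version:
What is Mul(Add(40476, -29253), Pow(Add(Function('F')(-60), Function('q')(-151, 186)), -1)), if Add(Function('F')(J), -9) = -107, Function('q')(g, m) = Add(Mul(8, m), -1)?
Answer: Rational(3741, 463) ≈ 8.0799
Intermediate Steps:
Function('q')(g, m) = Add(-1, Mul(8, m))
Function('F')(J) = -98 (Function('F')(J) = Add(9, -107) = -98)
Mul(Add(40476, -29253), Pow(Add(Function('F')(-60), Function('q')(-151, 186)), -1)) = Mul(Add(40476, -29253), Pow(Add(-98, Add(-1, Mul(8, 186))), -1)) = Mul(11223, Pow(Add(-98, Add(-1, 1488)), -1)) = Mul(11223, Pow(Add(-98, 1487), -1)) = Mul(11223, Pow(1389, -1)) = Mul(11223, Rational(1, 1389)) = Rational(3741, 463)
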